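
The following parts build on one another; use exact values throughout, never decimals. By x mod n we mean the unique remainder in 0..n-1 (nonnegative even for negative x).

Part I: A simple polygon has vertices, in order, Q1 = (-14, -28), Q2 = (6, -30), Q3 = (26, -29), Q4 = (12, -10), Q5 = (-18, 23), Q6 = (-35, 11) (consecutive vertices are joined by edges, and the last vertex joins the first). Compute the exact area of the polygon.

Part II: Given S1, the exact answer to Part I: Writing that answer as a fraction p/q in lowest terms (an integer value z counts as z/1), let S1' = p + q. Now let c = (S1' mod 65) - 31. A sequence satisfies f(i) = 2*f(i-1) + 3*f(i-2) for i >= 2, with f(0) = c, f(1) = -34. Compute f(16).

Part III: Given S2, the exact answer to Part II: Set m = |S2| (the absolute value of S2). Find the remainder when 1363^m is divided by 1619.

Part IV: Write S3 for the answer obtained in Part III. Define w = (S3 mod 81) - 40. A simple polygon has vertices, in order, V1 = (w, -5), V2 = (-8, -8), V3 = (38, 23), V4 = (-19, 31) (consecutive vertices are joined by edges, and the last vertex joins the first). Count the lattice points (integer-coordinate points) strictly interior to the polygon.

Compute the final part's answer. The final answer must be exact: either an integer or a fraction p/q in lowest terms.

Part I: cross terms: (-14*-30 - 6*-28)=588, (6*-29 - 26*-30)=606, (26*-10 - 12*-29)=88, (12*23 - -18*-10)=96, (-18*11 - -35*23)=607, (-35*-28 - -14*11)=1134; twice the area = |3119| = 3119; area = 3119/2; answer 3119/2
Part II: S1 = 3119/2; threaded value p + q = 3121; c = -30; f(2) = 2*(-34) + 3*(-30) = -158; iterating: f(2)=-158, f(3)=-418, f(4)=-1310, f(5)=-3874, f(6)=-11678, f(7)=-34978, f(8)=-104990, f(9)=-314914, f(10)=-944798, f(11)=-2834338, f(12)=-8503070, f(13)=-25509154, f(14)=-76527518, f(15)=-229582498, f(16)=-688747550; answer -688747550
Part III: S2 = -688747550; m = 688747550; squarings mod 1619: 1363^1=1363, 1363^2=776, 1363^4=1527, 1363^8=369, 1363^16=165, 1363^32=1321, 1363^64=1378, 1363^128=1416, 1363^256=734, 1363^512=1248, 1363^1024=26, 1363^2048=676, 1363^4096=418, 1363^8192=1491, 1363^16384=194, 1363^32768=399, 1363^65536=539, 1363^131072=720, 1363^262144=320, 1363^524288=403, 1363^1048576=509, 1363^2097152=41, 1363^4194304=62, 1363^8388608=606, 1363^16777216=1342, 1363^33554432=636, 1363^67108864=1365, 1363^134217728=1375, 1363^268435456=1252, 1363^536870912=312; 1363^688747550 = 1363^2 * 1363^4 * 1363^8 * 1363^16 * 1363^1024 * 1363^4096 * 1363^8192 * 1363^16384 * 1363^65536 * 1363^262144 * 1363^524288 * 1363^16777216 * 1363^134217728 * 1363^536870912 = 579 (mod 1619); answer 579
Part IV: S3 = 579; w = -28; cross terms: (-28*-8 - -8*-5)=184, (-8*23 - 38*-8)=120, (38*31 - -19*23)=1615, (-19*-5 - -28*31)=963; twice the area = |2882| = 2882; area = 1441; boundary points = 1 + 1 + 1 + 9 = 12; strictly interior points = area - boundary/2 + 1 = 1436; answer 1436

1436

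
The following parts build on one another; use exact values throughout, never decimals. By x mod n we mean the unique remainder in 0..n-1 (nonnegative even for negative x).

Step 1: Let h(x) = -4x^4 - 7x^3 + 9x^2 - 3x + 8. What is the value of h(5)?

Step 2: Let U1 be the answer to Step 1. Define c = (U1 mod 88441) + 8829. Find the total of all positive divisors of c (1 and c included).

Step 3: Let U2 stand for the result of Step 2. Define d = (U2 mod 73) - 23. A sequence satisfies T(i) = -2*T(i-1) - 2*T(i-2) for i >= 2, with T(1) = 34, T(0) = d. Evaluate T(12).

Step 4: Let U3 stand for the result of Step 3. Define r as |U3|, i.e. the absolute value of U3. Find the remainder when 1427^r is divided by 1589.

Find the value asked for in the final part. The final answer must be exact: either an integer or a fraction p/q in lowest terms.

386

Step 1: -4*(5)^4 - 7*(5)^3 + 9*(5)^2 - 3*(5)^1 + 8 = (-2500) + (-875) + (225) + (-15) + (8) = -3157; answer -3157
Step 2: U1 = -3157; c = 94113; 94113 = 3^2 * 10457; sigma = (1 + 3 + 9) * (1 + 10457) = 13 * 10458 = 135954; answer 135954
Step 3: U2 = 135954; d = 5; T(2) = -2*(34) - 2*(5) = -78; iterating: T(2)=-78, T(3)=88, T(4)=-20, T(5)=-136, T(6)=312, T(7)=-352, T(8)=80, T(9)=544, T(10)=-1248, T(11)=1408, T(12)=-320; answer -320
Step 4: U3 = -320; r = 320; squarings mod 1589: 1427^1=1427, 1427^2=820, 1427^4=253, 1427^8=449, 1427^16=1387, 1427^32=1079, 1427^64=1093, 1427^128=1310, 1427^256=1569; 1427^320 = 1427^64 * 1427^256 = 386 (mod 1589); answer 386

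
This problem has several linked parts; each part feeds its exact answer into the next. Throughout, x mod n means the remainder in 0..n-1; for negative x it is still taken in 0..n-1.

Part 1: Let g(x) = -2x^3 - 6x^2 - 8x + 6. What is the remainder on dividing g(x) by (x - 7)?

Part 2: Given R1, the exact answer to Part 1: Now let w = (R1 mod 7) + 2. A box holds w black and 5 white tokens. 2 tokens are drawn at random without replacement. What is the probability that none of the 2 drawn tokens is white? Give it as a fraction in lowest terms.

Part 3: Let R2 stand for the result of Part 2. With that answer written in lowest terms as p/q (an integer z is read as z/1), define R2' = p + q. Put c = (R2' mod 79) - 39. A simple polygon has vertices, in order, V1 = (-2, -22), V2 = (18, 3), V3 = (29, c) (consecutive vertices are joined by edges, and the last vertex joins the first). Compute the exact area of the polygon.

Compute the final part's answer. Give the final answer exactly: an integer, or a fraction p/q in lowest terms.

Part 1: remainder = value at the root: -2*(7)^3 - 6*(7)^2 - 8*(7)^1 + 6 = (-686) + (-294) + (-56) + (6) = -1030; answer -1030
Part 2: R1 = -1030; w = 8; total draws C(13,2) = 78; favorable C(8,2) = 28; P = 14/39; answer 14/39
Part 3: R2 = 14/39; threaded value p + q = 53; c = 14; cross terms: (-2*3 - 18*-22)=390, (18*14 - 29*3)=165, (29*-22 - -2*14)=-610; twice the area = |-55| = 55; area = 55/2; answer 55/2

55/2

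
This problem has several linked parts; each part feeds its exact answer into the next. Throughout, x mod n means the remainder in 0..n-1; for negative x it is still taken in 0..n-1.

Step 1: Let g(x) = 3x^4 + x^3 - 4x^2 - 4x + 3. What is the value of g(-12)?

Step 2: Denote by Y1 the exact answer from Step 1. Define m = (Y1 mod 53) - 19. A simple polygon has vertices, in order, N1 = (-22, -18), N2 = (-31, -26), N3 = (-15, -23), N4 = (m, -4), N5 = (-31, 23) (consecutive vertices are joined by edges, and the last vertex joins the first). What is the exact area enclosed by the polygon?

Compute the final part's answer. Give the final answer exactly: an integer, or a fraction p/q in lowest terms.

Step 1: 3*(-12)^4 + 1*(-12)^3 - 4*(-12)^2 - 4*(-12)^1 + 3 = (62208) + (-1728) + (-576) + (48) + (3) = 59955; answer 59955
Step 2: Y1 = 59955; m = -7; cross terms: (-22*-26 - -31*-18)=14, (-31*-23 - -15*-26)=323, (-15*-4 - -7*-23)=-101, (-7*23 - -31*-4)=-285, (-31*-18 - -22*23)=1064; twice the area = |1015| = 1015; area = 1015/2; answer 1015/2

1015/2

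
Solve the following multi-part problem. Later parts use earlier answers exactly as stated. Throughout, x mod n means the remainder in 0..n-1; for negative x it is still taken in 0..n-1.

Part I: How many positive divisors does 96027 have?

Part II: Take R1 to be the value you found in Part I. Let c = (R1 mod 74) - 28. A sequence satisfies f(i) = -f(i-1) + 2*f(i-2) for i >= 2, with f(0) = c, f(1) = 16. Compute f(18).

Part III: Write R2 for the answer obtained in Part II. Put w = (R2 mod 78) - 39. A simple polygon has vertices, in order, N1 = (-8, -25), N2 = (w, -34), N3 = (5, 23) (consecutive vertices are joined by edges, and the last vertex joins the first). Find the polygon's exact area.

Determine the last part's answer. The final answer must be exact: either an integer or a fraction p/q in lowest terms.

Part I: 96027 = 3 * 32009; number of divisors = (1+1) * (1+1) = 4; answer 4
Part II: R1 = 4; c = -24; f(2) = -1*(16) + 2*(-24) = -64; iterating: f(2)=-64, f(3)=96, f(4)=-224, f(5)=416, f(6)=-864, f(7)=1696, f(8)=-3424, f(9)=6816, f(10)=-13664, f(11)=27296, f(12)=-54624, f(13)=109216, f(14)=-218464, f(15)=436896, f(16)=-873824, f(17)=1747616, f(18)=-3495264; answer -3495264
Part III: R2 = -3495264; w = 33; cross terms: (-8*-34 - 33*-25)=1097, (33*23 - 5*-34)=929, (5*-25 - -8*23)=59; twice the area = |2085| = 2085; area = 2085/2; answer 2085/2

2085/2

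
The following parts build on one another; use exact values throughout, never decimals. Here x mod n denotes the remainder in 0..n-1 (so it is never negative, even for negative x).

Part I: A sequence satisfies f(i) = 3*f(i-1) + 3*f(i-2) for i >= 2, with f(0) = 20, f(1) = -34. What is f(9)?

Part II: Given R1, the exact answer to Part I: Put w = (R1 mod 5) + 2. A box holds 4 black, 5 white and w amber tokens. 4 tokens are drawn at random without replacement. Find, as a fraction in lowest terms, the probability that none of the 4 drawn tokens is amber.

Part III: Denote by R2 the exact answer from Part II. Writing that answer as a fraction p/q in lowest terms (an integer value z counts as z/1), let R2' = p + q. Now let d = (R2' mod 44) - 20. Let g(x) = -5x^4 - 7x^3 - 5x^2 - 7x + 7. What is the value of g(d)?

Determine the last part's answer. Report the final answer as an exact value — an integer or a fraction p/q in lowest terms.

-4153

Part I: f(2) = 3*(-34) + 3*(20) = -42; iterating: f(2)=-42, f(3)=-228, f(4)=-810, f(5)=-3114, f(6)=-11772, f(7)=-44658, f(8)=-169290, f(9)=-641844; answer -641844
Part II: R1 = -641844; w = 3; total draws C(12,4) = 495; favorable C(9,4) = 126; P = 14/55; answer 14/55
Part III: R2 = 14/55; threaded value p + q = 69; d = 5; -5*(5)^4 - 7*(5)^3 - 5*(5)^2 - 7*(5)^1 + 7 = (-3125) + (-875) + (-125) + (-35) + (7) = -4153; answer -4153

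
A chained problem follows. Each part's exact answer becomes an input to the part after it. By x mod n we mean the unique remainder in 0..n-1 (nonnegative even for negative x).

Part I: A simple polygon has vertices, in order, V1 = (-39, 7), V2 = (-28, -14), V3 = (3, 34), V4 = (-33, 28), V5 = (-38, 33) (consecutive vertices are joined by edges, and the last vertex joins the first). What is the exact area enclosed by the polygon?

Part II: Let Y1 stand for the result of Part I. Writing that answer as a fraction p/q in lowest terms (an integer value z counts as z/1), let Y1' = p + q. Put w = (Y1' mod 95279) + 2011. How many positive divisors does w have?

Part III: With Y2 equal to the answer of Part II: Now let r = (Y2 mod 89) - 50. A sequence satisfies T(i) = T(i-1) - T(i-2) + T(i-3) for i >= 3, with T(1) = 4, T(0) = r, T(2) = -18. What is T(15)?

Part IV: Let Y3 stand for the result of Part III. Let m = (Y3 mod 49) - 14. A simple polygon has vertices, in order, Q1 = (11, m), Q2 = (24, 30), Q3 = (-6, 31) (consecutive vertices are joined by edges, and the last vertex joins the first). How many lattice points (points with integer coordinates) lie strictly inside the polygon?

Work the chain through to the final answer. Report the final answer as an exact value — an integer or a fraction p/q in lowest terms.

216

Part I: cross terms: (-39*-14 - -28*7)=742, (-28*34 - 3*-14)=-910, (3*28 - -33*34)=1206, (-33*33 - -38*28)=-25, (-38*7 - -39*33)=1021; twice the area = |2034| = 2034; area = 1017; answer 1017
Part II: Y1 = 1017; threaded value p + q = 1018; w = 3029; 3029 = 13 * 233; number of divisors = (1+1) * (1+1) = 4; answer 4
Part III: Y2 = 4; r = -46; T(3) = 1*(-18) - 1*(4) + 1*(-46) = -68; iterating: T(3)=-68, T(4)=-46, T(5)=4, T(6)=-18, T(7)=-68, T(8)=-46, T(9)=4, T(10)=-18, T(11)=-68, T(12)=-46, T(13)=4, T(14)=-18, T(15)=-68; answer -68
Part IV: Y3 = -68; m = 16; cross terms: (11*30 - 24*16)=-54, (24*31 - -6*30)=924, (-6*16 - 11*31)=-437; twice the area = |433| = 433; area = 433/2; boundary points = 1 + 1 + 1 = 3; strictly interior points = area - boundary/2 + 1 = 216; answer 216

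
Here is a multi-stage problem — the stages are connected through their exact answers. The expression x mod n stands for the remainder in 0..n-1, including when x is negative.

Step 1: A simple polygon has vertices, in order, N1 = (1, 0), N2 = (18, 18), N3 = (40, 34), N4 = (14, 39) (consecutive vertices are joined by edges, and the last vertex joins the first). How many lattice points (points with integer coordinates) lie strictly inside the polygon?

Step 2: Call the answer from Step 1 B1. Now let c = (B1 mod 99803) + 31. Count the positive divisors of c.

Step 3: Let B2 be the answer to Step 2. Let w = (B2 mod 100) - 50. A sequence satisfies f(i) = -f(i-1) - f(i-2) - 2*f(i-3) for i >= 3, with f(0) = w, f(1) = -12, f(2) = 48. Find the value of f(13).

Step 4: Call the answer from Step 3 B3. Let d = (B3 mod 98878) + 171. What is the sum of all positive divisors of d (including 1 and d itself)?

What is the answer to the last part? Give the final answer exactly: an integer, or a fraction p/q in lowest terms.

146400

Step 1: cross terms: (1*18 - 18*0)=18, (18*34 - 40*18)=-108, (40*39 - 14*34)=1084, (14*0 - 1*39)=-39; twice the area = |955| = 955; area = 955/2; boundary points = 1 + 2 + 1 + 13 = 17; strictly interior points = area - boundary/2 + 1 = 470; answer 470
Step 2: B1 = 470; c = 501; 501 = 3 * 167; number of divisors = (1+1) * (1+1) = 4; answer 4
Step 3: B2 = 4; w = -46; f(3) = -1*(48) - 1*(-12) - 2*(-46) = 56; iterating: f(3)=56, f(4)=-80, f(5)=-72, f(6)=40, f(7)=192, f(8)=-88, f(9)=-184, f(10)=-112, f(11)=472, f(12)=8, f(13)=-256; answer -256
Step 4: B3 = -256; d = 98793; 98793 = 3^3 * 3659; sigma = (1 + 3 + 9 + 27) * (1 + 3659) = 40 * 3660 = 146400; answer 146400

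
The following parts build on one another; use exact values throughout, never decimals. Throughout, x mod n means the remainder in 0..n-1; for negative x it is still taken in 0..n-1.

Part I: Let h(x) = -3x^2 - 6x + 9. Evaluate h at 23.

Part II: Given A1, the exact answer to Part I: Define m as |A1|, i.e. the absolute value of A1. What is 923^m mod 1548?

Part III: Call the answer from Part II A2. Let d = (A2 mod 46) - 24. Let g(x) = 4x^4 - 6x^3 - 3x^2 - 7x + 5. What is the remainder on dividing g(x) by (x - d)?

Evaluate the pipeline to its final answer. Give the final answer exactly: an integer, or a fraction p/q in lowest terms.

Part I: -3*(23)^2 - 6*(23)^1 + 9 = (-1587) + (-138) + (9) = -1716; answer -1716
Part II: A1 = -1716; m = 1716; squarings mod 1548: 923^1=923, 923^2=529, 923^4=1201, 923^8=1213, 923^16=769, 923^32=25, 923^64=625, 923^128=529, 923^256=1201, 923^512=1213, 923^1024=769; 923^1716 = 923^4 * 923^16 * 923^32 * 923^128 * 923^512 * 923^1024 = 613 (mod 1548); answer 613
Part III: A2 = 613; d = -9; remainder = value at the root: 4*(-9)^4 - 6*(-9)^3 - 3*(-9)^2 - 7*(-9)^1 + 5 = (26244) + (4374) + (-243) + (63) + (5) = 30443; answer 30443

30443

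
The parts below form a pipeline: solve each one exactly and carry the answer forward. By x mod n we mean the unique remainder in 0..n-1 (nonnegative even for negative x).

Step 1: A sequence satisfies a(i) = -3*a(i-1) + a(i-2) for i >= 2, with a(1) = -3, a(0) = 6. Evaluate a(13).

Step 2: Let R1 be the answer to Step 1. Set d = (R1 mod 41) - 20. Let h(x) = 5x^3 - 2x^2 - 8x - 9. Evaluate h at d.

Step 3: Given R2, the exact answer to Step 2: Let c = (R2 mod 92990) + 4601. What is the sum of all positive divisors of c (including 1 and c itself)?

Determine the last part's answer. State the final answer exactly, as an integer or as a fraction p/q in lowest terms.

10788

Step 1: a(2) = -3*(-3) + 1*(6) = 15; iterating: a(2)=15, a(3)=-48, a(4)=159, a(5)=-525, a(6)=1734, a(7)=-5727, a(8)=18915, a(9)=-62472, a(10)=206331, a(11)=-681465, a(12)=2250726, a(13)=-7433643; answer -7433643
Step 2: R1 = -7433643; d = 6; 5*(6)^3 - 2*(6)^2 - 8*(6)^1 - 9 = (1080) + (-72) + (-48) + (-9) = 951; answer 951
Step 3: R2 = 951; c = 5552; 5552 = 2^4 * 347; sigma = (1 + 2 + 4 + 8 + 16) * (1 + 347) = 31 * 348 = 10788; answer 10788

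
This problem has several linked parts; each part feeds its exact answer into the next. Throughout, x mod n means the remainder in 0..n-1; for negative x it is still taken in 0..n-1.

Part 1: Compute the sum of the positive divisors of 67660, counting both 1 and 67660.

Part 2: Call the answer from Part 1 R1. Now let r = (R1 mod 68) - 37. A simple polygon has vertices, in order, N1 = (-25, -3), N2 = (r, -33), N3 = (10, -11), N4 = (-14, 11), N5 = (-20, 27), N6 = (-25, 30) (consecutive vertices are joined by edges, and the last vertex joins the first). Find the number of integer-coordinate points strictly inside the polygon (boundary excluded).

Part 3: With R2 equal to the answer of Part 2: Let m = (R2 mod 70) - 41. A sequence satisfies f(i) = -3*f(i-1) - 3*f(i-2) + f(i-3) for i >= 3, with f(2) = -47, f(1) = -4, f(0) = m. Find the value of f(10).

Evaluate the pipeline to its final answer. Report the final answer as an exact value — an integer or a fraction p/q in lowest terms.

Part 1: 67660 = 2^2 * 5 * 17 * 199; sigma = (1 + 2 + 4) * (1 + 5) * (1 + 17) * (1 + 199) = 7 * 6 * 18 * 200 = 151200; answer 151200
Part 2: R1 = 151200; r = -1; cross terms: (-25*-33 - -1*-3)=822, (-1*-11 - 10*-33)=341, (10*11 - -14*-11)=-44, (-14*27 - -20*11)=-158, (-20*30 - -25*27)=75, (-25*-3 - -25*30)=825; twice the area = |1861| = 1861; area = 1861/2; boundary points = 6 + 11 + 2 + 2 + 1 + 33 = 55; strictly interior points = area - boundary/2 + 1 = 904; answer 904
Part 3: R2 = 904; m = 23; f(3) = -3*(-47) - 3*(-4) + 1*(23) = 176; iterating: f(3)=176, f(4)=-391, f(5)=598, f(6)=-445, f(7)=-850, f(8)=4483, f(9)=-11344, f(10)=19733; answer 19733

19733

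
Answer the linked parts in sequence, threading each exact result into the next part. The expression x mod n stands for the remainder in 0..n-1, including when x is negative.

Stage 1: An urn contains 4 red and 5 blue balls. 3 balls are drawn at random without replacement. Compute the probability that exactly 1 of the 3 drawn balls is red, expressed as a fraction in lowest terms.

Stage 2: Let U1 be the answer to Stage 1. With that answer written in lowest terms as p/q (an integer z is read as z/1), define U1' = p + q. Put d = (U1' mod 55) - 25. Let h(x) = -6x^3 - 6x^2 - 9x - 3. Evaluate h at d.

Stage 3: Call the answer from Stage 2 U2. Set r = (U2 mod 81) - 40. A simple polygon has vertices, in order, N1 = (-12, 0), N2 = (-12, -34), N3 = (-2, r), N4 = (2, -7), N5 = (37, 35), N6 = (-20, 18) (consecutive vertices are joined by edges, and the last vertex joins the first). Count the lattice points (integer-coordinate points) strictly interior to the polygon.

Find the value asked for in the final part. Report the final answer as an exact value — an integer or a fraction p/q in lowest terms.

Stage 1: total draws C(9,3) = 84; favorable C(4,1)*C(5,2) = 40; P = 10/21; answer 10/21
Stage 2: U1 = 10/21; threaded value p + q = 31; d = 6; -6*(6)^3 - 6*(6)^2 - 9*(6)^1 - 3 = (-1296) + (-216) + (-54) + (-3) = -1569; answer -1569
Stage 3: U2 = -1569; r = 11; cross terms: (-12*-34 - -12*0)=408, (-12*11 - -2*-34)=-200, (-2*-7 - 2*11)=-8, (2*35 - 37*-7)=329, (37*18 - -20*35)=1366, (-20*0 - -12*18)=216; twice the area = |2111| = 2111; area = 2111/2; boundary points = 34 + 5 + 2 + 7 + 1 + 2 = 51; strictly interior points = area - boundary/2 + 1 = 1031; answer 1031

1031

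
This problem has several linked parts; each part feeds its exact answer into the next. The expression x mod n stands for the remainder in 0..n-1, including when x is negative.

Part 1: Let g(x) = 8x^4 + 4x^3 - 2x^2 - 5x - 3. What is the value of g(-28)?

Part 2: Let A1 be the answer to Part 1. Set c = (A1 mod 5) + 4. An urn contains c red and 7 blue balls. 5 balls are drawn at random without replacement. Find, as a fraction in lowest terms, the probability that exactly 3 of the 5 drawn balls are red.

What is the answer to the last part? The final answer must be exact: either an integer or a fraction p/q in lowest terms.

56/143

Part 1: 8*(-28)^4 + 4*(-28)^3 - 2*(-28)^2 - 5*(-28)^1 - 3 = (4917248) + (-87808) + (-1568) + (140) + (-3) = 4828009; answer 4828009
Part 2: A1 = 4828009; c = 8; total draws C(15,5) = 3003; favorable C(8,3)*C(7,2) = 1176; P = 56/143; answer 56/143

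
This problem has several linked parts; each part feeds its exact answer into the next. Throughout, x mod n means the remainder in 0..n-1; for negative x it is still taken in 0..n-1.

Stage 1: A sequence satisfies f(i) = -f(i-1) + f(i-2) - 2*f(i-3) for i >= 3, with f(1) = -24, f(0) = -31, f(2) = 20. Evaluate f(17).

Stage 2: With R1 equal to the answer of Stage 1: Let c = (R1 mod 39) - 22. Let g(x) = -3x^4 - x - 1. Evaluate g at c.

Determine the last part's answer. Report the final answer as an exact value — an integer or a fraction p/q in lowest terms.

-196593

Stage 1: f(3) = -1*(20) + 1*(-24) - 2*(-31) = 18; iterating: f(3)=18, f(4)=50, f(5)=-72, f(6)=86, f(7)=-258, f(8)=488, f(9)=-918, f(10)=1922, f(11)=-3816, f(12)=7574, f(13)=-15234, f(14)=30440, f(15)=-60822, f(16)=121730, f(17)=-243432; answer -243432
Stage 2: R1 = -243432; c = -16; -3*(-16)^4 - 1*(-16)^1 - 1 = (-196608) + (16) + (-1) = -196593; answer -196593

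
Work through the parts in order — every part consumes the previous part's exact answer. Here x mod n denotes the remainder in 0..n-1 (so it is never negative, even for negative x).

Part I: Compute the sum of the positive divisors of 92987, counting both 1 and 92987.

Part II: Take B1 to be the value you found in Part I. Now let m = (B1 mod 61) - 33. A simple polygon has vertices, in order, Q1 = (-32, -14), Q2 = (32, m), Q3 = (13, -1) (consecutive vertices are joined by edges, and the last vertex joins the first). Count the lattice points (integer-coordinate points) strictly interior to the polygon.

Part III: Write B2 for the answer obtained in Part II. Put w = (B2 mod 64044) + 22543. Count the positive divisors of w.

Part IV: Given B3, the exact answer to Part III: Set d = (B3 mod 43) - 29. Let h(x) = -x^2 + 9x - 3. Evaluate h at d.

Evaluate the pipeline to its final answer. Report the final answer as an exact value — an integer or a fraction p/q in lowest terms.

-853

Part I: 92987 is prime, so its only divisors are 1 and 92987; sigma = 1 + 92987 = 92988; answer 92988
Part II: B1 = 92988; m = -9; cross terms: (-32*-9 - 32*-14)=736, (32*-1 - 13*-9)=85, (13*-14 - -32*-1)=-214; twice the area = |607| = 607; area = 607/2; boundary points = 1 + 1 + 1 = 3; strictly interior points = area - boundary/2 + 1 = 303; answer 303
Part III: B2 = 303; w = 22846; 22846 = 2 * 11423; number of divisors = (1+1) * (1+1) = 4; answer 4
Part IV: B3 = 4; d = -25; -1*(-25)^2 + 9*(-25)^1 - 3 = (-625) + (-225) + (-3) = -853; answer -853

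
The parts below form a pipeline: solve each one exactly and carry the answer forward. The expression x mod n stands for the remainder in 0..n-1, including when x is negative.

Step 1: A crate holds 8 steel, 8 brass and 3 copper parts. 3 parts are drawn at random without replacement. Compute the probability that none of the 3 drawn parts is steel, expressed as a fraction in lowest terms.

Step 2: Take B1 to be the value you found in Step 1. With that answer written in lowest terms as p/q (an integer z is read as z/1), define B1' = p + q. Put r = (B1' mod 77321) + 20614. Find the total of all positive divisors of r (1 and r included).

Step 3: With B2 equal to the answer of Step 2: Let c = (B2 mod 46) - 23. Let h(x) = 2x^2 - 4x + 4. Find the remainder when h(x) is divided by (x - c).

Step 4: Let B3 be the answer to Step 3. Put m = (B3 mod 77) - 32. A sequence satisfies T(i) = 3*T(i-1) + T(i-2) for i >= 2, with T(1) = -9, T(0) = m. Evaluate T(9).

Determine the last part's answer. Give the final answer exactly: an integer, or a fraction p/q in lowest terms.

-61752

Step 1: total draws C(19,3) = 969; favorable C(11,3) = 165; P = 55/323; answer 55/323
Step 2: B1 = 55/323; threaded value p + q = 378; r = 20992; 20992 = 2^9 * 41; sigma = (1 + 2 + 4 + 8 + 16 + 32 + 64 + 128 + 256 + 512) * (1 + 41) = 1023 * 42 = 42966; answer 42966
Step 3: B2 = 42966; c = -21; remainder = value at the root: 2*(-21)^2 - 4*(-21)^1 + 4 = (882) + (84) + (4) = 970; answer 970
Step 4: B3 = 970; m = 14; T(2) = 3*(-9) + 1*(14) = -13; iterating: T(2)=-13, T(3)=-48, T(4)=-157, T(5)=-519, T(6)=-1714, T(7)=-5661, T(8)=-18697, T(9)=-61752; answer -61752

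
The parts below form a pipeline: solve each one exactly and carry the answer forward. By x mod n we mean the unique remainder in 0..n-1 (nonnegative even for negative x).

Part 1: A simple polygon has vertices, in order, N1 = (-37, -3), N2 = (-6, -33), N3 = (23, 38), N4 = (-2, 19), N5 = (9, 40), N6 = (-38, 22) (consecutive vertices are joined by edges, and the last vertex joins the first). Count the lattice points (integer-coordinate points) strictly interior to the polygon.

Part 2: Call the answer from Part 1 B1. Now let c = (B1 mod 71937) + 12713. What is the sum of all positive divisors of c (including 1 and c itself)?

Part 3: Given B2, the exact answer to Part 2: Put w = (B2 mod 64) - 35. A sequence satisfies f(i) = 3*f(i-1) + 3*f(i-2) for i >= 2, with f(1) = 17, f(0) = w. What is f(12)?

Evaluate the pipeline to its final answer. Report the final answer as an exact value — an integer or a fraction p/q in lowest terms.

Part 1: cross terms: (-37*-33 - -6*-3)=1203, (-6*38 - 23*-33)=531, (23*19 - -2*38)=513, (-2*40 - 9*19)=-251, (9*22 - -38*40)=1718, (-38*-3 - -37*22)=928; twice the area = |4642| = 4642; area = 2321; boundary points = 1 + 1 + 1 + 1 + 1 + 1 = 6; strictly interior points = area - boundary/2 + 1 = 2319; answer 2319
Part 2: B1 = 2319; c = 15032; 15032 = 2^3 * 1879; sigma = (1 + 2 + 4 + 8) * (1 + 1879) = 15 * 1880 = 28200; answer 28200
Part 3: B2 = 28200; w = 5; f(2) = 3*(17) + 3*(5) = 66; iterating: f(2)=66, f(3)=249, f(4)=945, f(5)=3582, f(6)=13581, f(7)=51489, f(8)=195210, f(9)=740097, f(10)=2805921, f(11)=10638054, f(12)=40331925; answer 40331925

40331925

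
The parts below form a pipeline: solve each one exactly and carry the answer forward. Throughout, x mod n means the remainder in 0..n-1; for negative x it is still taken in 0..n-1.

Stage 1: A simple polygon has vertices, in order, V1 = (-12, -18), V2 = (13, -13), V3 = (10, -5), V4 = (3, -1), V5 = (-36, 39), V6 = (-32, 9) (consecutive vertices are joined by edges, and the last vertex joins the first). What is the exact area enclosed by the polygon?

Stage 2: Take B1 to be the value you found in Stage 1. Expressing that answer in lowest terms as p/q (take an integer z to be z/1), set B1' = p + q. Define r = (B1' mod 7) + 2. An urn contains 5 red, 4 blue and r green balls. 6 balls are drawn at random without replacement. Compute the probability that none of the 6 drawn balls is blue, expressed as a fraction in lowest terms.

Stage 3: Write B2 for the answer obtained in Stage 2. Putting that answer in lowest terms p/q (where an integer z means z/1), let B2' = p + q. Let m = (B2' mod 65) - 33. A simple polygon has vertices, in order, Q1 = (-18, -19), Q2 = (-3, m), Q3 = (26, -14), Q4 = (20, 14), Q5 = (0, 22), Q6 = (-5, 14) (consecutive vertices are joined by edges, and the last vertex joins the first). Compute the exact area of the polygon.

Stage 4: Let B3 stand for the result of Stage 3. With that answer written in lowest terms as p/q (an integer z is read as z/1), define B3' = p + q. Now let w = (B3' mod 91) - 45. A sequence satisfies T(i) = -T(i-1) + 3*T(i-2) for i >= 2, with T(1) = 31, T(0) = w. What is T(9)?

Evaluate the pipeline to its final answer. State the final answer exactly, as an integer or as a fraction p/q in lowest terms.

13144

Stage 1: cross terms: (-12*-13 - 13*-18)=390, (13*-5 - 10*-13)=65, (10*-1 - 3*-5)=5, (3*39 - -36*-1)=81, (-36*9 - -32*39)=924, (-32*-18 - -12*9)=684; twice the area = |2149| = 2149; area = 2149/2; answer 2149/2
Stage 2: B1 = 2149/2; threaded value p + q = 2151; r = 4; total draws C(13,6) = 1716; favorable C(9,6) = 84; P = 7/143; answer 7/143
Stage 3: B2 = 7/143; threaded value p + q = 150; m = -13; cross terms: (-18*-13 - -3*-19)=177, (-3*-14 - 26*-13)=380, (26*14 - 20*-14)=644, (20*22 - 0*14)=440, (0*14 - -5*22)=110, (-5*-19 - -18*14)=347; twice the area = |2098| = 2098; area = 1049; answer 1049
Stage 4: B3 = 1049; threaded value p + q = 1050; w = 4; T(2) = -1*(31) + 3*(4) = -19; iterating: T(2)=-19, T(3)=112, T(4)=-169, T(5)=505, T(6)=-1012, T(7)=2527, T(8)=-5563, T(9)=13144; answer 13144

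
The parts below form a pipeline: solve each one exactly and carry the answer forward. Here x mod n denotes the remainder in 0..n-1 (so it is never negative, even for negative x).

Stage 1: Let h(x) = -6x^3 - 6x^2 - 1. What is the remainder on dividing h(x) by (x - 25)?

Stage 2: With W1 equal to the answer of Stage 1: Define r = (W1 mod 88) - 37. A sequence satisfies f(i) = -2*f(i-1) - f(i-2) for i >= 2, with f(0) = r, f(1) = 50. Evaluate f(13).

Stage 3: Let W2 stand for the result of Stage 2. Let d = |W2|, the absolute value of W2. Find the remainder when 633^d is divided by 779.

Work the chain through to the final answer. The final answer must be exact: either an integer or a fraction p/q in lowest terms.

Stage 1: remainder = value at the root: -6*(25)^3 - 6*(25)^2 - 1 = (-93750) + (-3750) + (-1) = -97501; answer -97501
Stage 2: W1 = -97501; r = -34; f(2) = -2*(50) - 1*(-34) = -66; iterating: f(2)=-66, f(3)=82, f(4)=-98, f(5)=114, f(6)=-130, f(7)=146, f(8)=-162, f(9)=178, f(10)=-194, f(11)=210, f(12)=-226, f(13)=242; answer 242
Stage 3: W2 = 242; d = 242; squarings mod 779: 633^1=633, 633^2=283, 633^4=631, 633^8=92, 633^16=674, 633^32=119, 633^64=139, 633^128=625; 633^242 = 633^2 * 633^16 * 633^32 * 633^64 * 633^128 = 529 (mod 779); answer 529

529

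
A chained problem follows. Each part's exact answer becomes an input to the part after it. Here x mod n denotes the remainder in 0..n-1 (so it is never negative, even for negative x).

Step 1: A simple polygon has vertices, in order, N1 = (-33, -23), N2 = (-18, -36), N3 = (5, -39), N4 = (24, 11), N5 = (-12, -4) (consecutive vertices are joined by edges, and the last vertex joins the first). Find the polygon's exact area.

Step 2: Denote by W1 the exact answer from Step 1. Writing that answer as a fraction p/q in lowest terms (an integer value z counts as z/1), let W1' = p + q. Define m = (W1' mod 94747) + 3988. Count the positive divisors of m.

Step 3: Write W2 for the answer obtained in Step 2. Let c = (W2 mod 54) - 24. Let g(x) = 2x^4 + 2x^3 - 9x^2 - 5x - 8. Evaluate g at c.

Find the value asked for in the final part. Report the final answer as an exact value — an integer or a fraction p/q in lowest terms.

Step 1: cross terms: (-33*-36 - -18*-23)=774, (-18*-39 - 5*-36)=882, (5*11 - 24*-39)=991, (24*-4 - -12*11)=36, (-12*-23 - -33*-4)=144; twice the area = |2827| = 2827; area = 2827/2; answer 2827/2
Step 2: W1 = 2827/2; threaded value p + q = 2829; m = 6817; 6817 = 17 * 401; number of divisors = (1+1) * (1+1) = 4; answer 4
Step 3: W2 = 4; c = -20; 2*(-20)^4 + 2*(-20)^3 - 9*(-20)^2 - 5*(-20)^1 - 8 = (320000) + (-16000) + (-3600) + (100) + (-8) = 300492; answer 300492

300492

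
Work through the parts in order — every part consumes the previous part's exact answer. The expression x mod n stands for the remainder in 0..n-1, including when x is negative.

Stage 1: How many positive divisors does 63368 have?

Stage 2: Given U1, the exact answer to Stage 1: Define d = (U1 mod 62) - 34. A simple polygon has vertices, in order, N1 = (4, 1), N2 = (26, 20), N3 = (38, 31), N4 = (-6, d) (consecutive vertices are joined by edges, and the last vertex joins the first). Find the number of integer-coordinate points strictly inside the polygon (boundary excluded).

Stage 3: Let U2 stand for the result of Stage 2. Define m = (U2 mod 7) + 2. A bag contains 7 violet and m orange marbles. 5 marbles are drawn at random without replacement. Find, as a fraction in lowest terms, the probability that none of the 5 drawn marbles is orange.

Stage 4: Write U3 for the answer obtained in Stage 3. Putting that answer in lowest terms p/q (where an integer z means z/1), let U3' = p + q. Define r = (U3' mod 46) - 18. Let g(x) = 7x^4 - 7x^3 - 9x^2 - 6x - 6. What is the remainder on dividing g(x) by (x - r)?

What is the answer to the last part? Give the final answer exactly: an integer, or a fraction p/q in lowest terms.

3239

Stage 1: 63368 = 2^3 * 89^2; number of divisors = (3+1) * (2+1) = 12; answer 12
Stage 2: U1 = 12; d = -22; cross terms: (4*20 - 26*1)=54, (26*31 - 38*20)=46, (38*-22 - -6*31)=-650, (-6*1 - 4*-22)=82; twice the area = |-468| = 468; area = 234; boundary points = 1 + 1 + 1 + 1 = 4; strictly interior points = area - boundary/2 + 1 = 233; answer 233
Stage 3: U2 = 233; m = 4; total draws C(11,5) = 462; favorable C(7,5) = 21; P = 1/22; answer 1/22
Stage 4: U3 = 1/22; threaded value p + q = 23; r = 5; remainder = value at the root: 7*(5)^4 - 7*(5)^3 - 9*(5)^2 - 6*(5)^1 - 6 = (4375) + (-875) + (-225) + (-30) + (-6) = 3239; answer 3239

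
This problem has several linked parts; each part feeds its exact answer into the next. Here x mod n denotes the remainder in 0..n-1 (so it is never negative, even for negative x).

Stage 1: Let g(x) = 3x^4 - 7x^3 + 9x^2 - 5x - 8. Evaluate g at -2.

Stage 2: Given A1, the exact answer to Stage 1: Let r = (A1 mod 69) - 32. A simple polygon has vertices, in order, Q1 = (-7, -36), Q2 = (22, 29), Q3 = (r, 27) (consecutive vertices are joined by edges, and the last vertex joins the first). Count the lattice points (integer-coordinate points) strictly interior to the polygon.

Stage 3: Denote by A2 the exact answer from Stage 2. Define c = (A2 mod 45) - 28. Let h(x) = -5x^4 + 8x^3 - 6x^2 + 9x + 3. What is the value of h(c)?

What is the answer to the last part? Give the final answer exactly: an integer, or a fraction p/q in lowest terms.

-573639

Stage 1: 3*(-2)^4 - 7*(-2)^3 + 9*(-2)^2 - 5*(-2)^1 - 8 = (48) + (56) + (36) + (10) + (-8) = 142; answer 142
Stage 2: A1 = 142; r = -28; cross terms: (-7*29 - 22*-36)=589, (22*27 - -28*29)=1406, (-28*-36 - -7*27)=1197; twice the area = |3192| = 3192; area = 1596; boundary points = 1 + 2 + 21 = 24; strictly interior points = area - boundary/2 + 1 = 1585; answer 1585
Stage 3: A2 = 1585; c = -18; -5*(-18)^4 + 8*(-18)^3 - 6*(-18)^2 + 9*(-18)^1 + 3 = (-524880) + (-46656) + (-1944) + (-162) + (3) = -573639; answer -573639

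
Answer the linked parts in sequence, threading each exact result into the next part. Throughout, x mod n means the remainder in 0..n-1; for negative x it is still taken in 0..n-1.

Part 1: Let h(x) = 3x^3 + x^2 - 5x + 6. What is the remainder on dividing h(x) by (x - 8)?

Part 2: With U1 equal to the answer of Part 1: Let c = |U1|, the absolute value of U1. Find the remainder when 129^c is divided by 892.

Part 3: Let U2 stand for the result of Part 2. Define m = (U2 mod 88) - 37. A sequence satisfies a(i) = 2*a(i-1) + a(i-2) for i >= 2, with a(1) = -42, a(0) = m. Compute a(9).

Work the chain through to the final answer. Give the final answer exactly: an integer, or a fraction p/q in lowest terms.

-31578

Part 1: remainder = value at the root: 3*(8)^3 + 1*(8)^2 - 5*(8)^1 + 6 = (1536) + (64) + (-40) + (6) = 1566; answer 1566
Part 2: U1 = 1566; c = 1566; squarings mod 892: 129^1=129, 129^2=585, 129^4=589, 129^8=825, 129^16=29, 129^32=841, 129^64=817, 129^128=273, 129^256=493, 129^512=425, 129^1024=441; 129^1566 = 129^2 * 129^4 * 129^8 * 129^16 * 129^512 * 129^1024 = 677 (mod 892); answer 677
Part 3: U2 = 677; m = 24; a(2) = 2*(-42) + 1*(24) = -60; iterating: a(2)=-60, a(3)=-162, a(4)=-384, a(5)=-930, a(6)=-2244, a(7)=-5418, a(8)=-13080, a(9)=-31578; answer -31578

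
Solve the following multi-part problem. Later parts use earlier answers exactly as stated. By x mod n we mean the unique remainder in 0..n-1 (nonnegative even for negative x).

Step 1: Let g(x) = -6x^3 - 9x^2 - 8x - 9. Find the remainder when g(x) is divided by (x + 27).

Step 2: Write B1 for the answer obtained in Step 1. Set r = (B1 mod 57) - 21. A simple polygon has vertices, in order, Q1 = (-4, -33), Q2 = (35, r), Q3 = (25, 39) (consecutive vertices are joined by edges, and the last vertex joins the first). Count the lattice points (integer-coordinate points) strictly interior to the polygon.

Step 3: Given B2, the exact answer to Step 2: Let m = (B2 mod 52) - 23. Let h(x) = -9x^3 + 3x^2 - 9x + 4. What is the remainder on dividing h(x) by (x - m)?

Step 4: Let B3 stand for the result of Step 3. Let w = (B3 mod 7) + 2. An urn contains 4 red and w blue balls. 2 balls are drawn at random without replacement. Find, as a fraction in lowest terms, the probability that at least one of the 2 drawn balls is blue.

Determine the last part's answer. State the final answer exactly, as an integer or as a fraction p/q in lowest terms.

Step 1: remainder = value at the root: -6*(-27)^3 - 9*(-27)^2 - 8*(-27)^1 - 9 = (118098) + (-6561) + (216) + (-9) = 111744; answer 111744
Step 2: B1 = 111744; r = 3; cross terms: (-4*3 - 35*-33)=1143, (35*39 - 25*3)=1290, (25*-33 - -4*39)=-669; twice the area = |1764| = 1764; area = 882; boundary points = 3 + 2 + 1 = 6; strictly interior points = area - boundary/2 + 1 = 880; answer 880
Step 3: B2 = 880; m = 25; remainder = value at the root: -9*(25)^3 + 3*(25)^2 - 9*(25)^1 + 4 = (-140625) + (1875) + (-225) + (4) = -138971; answer -138971
Step 4: B3 = -138971; w = 2; total draws C(6,2) = 15; complement C(4,2) = 6; favorable 15 - 6 = 9; P = 3/5; answer 3/5

3/5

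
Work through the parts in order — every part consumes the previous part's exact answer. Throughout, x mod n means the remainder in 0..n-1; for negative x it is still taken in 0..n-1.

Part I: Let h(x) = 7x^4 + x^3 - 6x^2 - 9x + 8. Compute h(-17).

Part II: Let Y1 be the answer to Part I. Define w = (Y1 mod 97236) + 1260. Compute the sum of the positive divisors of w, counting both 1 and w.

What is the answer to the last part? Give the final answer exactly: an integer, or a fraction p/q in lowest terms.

93242

Part I: 7*(-17)^4 + 1*(-17)^3 - 6*(-17)^2 - 9*(-17)^1 + 8 = (584647) + (-4913) + (-1734) + (153) + (8) = 578161; answer 578161
Part II: Y1 = 578161; w = 93241; 93241 is prime, so its only divisors are 1 and 93241; sigma = 1 + 93241 = 93242; answer 93242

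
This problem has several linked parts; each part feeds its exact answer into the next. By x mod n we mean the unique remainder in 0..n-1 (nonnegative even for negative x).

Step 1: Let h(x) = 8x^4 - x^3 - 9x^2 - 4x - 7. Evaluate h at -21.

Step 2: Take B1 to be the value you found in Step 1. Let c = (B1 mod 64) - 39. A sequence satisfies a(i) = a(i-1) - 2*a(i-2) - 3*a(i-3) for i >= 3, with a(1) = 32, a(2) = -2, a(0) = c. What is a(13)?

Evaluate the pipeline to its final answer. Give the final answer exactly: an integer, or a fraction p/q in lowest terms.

10666

Step 1: 8*(-21)^4 - 1*(-21)^3 - 9*(-21)^2 - 4*(-21)^1 - 7 = (1555848) + (9261) + (-3969) + (84) + (-7) = 1561217; answer 1561217
Step 2: B1 = 1561217; c = -38; a(3) = 1*(-2) - 2*(32) - 3*(-38) = 48; iterating: a(3)=48, a(4)=-44, a(5)=-134, a(6)=-190, a(7)=210, a(8)=992, a(9)=1142, a(10)=-1472, a(11)=-6732, a(12)=-7214, a(13)=10666; answer 10666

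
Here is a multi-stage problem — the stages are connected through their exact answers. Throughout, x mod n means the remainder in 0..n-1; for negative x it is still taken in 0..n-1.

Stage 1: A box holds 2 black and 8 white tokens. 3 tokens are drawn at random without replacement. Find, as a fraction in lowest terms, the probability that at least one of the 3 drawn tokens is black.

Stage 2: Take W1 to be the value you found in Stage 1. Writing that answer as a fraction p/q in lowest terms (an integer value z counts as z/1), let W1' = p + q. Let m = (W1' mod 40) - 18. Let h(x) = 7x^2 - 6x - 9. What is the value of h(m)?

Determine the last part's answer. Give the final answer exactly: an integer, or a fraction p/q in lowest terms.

136

Stage 1: total draws C(10,3) = 120; complement C(8,3) = 56; favorable 120 - 56 = 64; P = 8/15; answer 8/15
Stage 2: W1 = 8/15; threaded value p + q = 23; m = 5; 7*(5)^2 - 6*(5)^1 - 9 = (175) + (-30) + (-9) = 136; answer 136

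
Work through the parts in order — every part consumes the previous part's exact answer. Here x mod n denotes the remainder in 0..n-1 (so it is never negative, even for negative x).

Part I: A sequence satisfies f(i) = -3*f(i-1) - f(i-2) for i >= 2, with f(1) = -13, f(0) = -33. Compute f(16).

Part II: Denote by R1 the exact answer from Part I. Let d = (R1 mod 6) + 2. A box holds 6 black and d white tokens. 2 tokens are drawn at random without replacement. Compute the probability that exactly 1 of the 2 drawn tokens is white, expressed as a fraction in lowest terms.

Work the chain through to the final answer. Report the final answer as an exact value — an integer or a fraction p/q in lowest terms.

Part I: f(2) = -3*(-13) - 1*(-33) = 72; iterating: f(2)=72, f(3)=-203, f(4)=537, f(5)=-1408, f(6)=3687, f(7)=-9653, f(8)=25272, f(9)=-66163, f(10)=173217, f(11)=-453488, f(12)=1187247, f(13)=-3108253, f(14)=8137512, f(15)=-21304283, f(16)=55775337; answer 55775337
Part II: R1 = 55775337; d = 5; total draws C(11,2) = 55; favorable C(5,1)*C(6,1) = 30; P = 6/11; answer 6/11

6/11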